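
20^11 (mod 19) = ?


20^1 mod 19 = 1
20^2 mod 19 = 1
20^3 mod 19 = 1
20^4 mod 19 = 1
20^5 mod 19 = 1
20^6 mod 19 = 1
20^7 mod 19 = 1
20^8 mod 19 = 1
20^9 mod 19 = 1
20^10 mod 19 = 1
20^11 mod 19 = 1


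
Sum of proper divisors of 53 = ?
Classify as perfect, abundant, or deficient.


Proper divisors: 1
Sum = 1 = 1
1 < 53 → deficient

s(53) = 1 (deficient)


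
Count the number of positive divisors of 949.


949 = 13^1 × 73^1
d(949) = (1+1) × (1+1) = 4

4 divisors


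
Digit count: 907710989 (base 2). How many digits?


907710989 in base 2 = 110110000110101001001000001101
Number of digits = 30

30 digits (base 2)


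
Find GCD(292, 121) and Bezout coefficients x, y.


Tabular extended Euclidean (each row: r = 292*s + 121*t):
r=292, s=1, t=0
r=121, s=0, t=1
q=2: r=50, s=1, t=-2   [292*(1) + 121*(-2) = 50]
q=2: r=21, s=-2, t=5   [292*(-2) + 121*(5) = 21]
q=2: r=8, s=5, t=-12   [292*(5) + 121*(-12) = 8]
q=2: r=5, s=-12, t=29   [292*(-12) + 121*(29) = 5]
q=1: r=3, s=17, t=-41   [292*(17) + 121*(-41) = 3]
q=1: r=2, s=-29, t=70   [292*(-29) + 121*(70) = 2]
q=1: r=1, s=46, t=-111   [292*(46) + 121*(-111) = 1]
q=2: r=0, s=-121, t=292   [292*(-121) + 121*(292) = 0]
GCD = 1; from the row with r=1: x=46, y=-111
Check: 292*(46) + 121*(-111) = 13432 - 13431 = 1

GCD = 1, x = 46, y = -111


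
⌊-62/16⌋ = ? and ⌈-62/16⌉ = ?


-62/16 = -3.8750
floor = -4
ceil = -3

floor = -4, ceil = -3


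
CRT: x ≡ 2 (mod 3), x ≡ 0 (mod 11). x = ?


M = 3*11 = 33
M1 = M/3 = 11, M2 = M/11 = 3
M1^(-1) mod 3 = 2, M2^(-1) mod 11 = 4
x = 2*11*2 + 0*3*4 = 44
44 mod 33 = 11
Check: 11 mod 3 = 2 ✓, 11 mod 11 = 0 ✓

x ≡ 11 (mod 33)


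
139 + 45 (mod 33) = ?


139 + 45 = 184
184 mod 33 = 19


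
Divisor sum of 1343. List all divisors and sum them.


Divisors of 1343: 1, 17, 79, 1343
Sum = 1 + 17 + 79 + 1343 = 1440

σ(1343) = 1440


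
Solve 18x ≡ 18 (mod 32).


GCD(18, 32) = 2 divides 18
Divide: 9x ≡ 9 (mod 16)
x ≡ 1 (mod 16)


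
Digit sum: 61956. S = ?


6 + 1 + 9 + 5 + 6 = 27


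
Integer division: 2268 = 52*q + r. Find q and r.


2268 = 52 * 43 + 32
Check: 2236 + 32 = 2268

q = 43, r = 32


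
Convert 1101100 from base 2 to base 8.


1101100 (base 2) = 108 (decimal)
108 (decimal) = 154 (base 8)


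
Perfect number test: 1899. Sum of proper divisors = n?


Proper divisors of 1899: 1, 3, 9, 211, 633
Sum = 1 + 3 + 9 + 211 + 633 = 857

No, 1899 is not perfect (857 ≠ 1899)


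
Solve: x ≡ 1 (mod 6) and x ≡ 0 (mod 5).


M = 6*5 = 30
M1 = M/6 = 5, M2 = M/5 = 6
M1^(-1) mod 6 = 5, M2^(-1) mod 5 = 1
x = 1*5*5 + 0*6*1 = 25
25 mod 30 = 25
Check: 25 mod 6 = 1 ✓, 25 mod 5 = 0 ✓

x ≡ 25 (mod 30)


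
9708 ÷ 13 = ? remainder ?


9708 = 13 * 746 + 10
Check: 9698 + 10 = 9708

q = 746, r = 10


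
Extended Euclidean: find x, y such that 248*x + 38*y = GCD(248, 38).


Tabular extended Euclidean (each row: r = 248*s + 38*t):
r=248, s=1, t=0
r=38, s=0, t=1
q=6: r=20, s=1, t=-6   [248*(1) + 38*(-6) = 20]
q=1: r=18, s=-1, t=7   [248*(-1) + 38*(7) = 18]
q=1: r=2, s=2, t=-13   [248*(2) + 38*(-13) = 2]
q=9: r=0, s=-19, t=124   [248*(-19) + 38*(124) = 0]
GCD = 2; from the row with r=2: x=2, y=-13
Check: 248*(2) + 38*(-13) = 496 - 494 = 2

GCD = 2, x = 2, y = -13


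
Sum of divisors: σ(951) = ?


Divisors of 951: 1, 3, 317, 951
Sum = 1 + 3 + 317 + 951 = 1272

σ(951) = 1272


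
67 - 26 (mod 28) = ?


67 - 26 = 41
41 mod 28 = 13


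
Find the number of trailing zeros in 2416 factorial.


floor(2416/5) = 483
floor(2416/25) = 96
floor(2416/125) = 19
floor(2416/625) = 3
Total = 601

601 trailing zeros


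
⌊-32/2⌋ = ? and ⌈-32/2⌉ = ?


-32/2 = -16.0000
floor = -16
ceil = -16

floor = -16, ceil = -16


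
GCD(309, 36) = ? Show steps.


309 = 8 * 36 + 21
36 = 1 * 21 + 15
21 = 1 * 15 + 6
15 = 2 * 6 + 3
6 = 2 * 3 + 0
GCD = 3


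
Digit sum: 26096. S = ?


2 + 6 + 0 + 9 + 6 = 23


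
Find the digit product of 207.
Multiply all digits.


2 × 0 × 7 = 0


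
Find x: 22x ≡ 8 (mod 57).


GCD(22, 57) = 1, unique solution
a^(-1) mod 57 = 13
x = 13 * 8 mod 57 = 47

x ≡ 47 (mod 57)


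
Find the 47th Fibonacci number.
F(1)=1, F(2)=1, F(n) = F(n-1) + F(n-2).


Sequence: 1, 1, 2, 3, 5, 8, 13, 21, 34, 55, 89, 144, 233, 377, 610, 987, 1597, 2584, 4181, 6765, 10946, 17711, 28657, 46368, 75025, 121393, 196418, 317811, 514229, 832040, 1346269, 2178309, 3524578, 5702887, 9227465, 14930352, 24157817, 39088169, 63245986, 102334155, 165580141, 267914296, 433494437, 701408733, 1134903170, 1836311903, 2971215073
F(47) = 2971215073


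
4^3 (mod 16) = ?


4^1 mod 16 = 4
4^2 mod 16 = 0
4^3 mod 16 = 0


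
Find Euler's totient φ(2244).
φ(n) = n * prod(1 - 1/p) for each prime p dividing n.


2244 = 2^2 × 3 × 11 × 17
Prime factors: 2, 3, 11, 17
φ(2244) = 2244 × (1-1/2) × (1-1/3) × (1-1/11) × (1-1/17)
= 2244 × 1/2 × 2/3 × 10/11 × 16/17 = 640

φ(2244) = 640


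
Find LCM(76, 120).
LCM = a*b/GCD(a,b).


GCD(76, 120) = 4
LCM = 76*120/4 = 9120/4 = 2280

LCM = 2280


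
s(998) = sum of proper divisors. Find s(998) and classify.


Proper divisors: 1, 2, 499
Sum = 1 + 2 + 499 = 502
502 < 998 → deficient

s(998) = 502 (deficient)


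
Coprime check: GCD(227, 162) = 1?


Euclidean algorithm:
227 = 1 * 162 + 65
162 = 2 * 65 + 32
65 = 2 * 32 + 1
32 = 32 * 1 + 0
GCD(227, 162) = 1

Yes, coprime (GCD = 1)


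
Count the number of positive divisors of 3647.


3647 = 7^1 × 521^1
d(3647) = (1+1) × (1+1) = 4

4 divisors


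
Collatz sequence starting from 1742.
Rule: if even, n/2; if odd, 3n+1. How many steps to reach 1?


1742 → 871 → 2614 → 1307 → 3922 → 1961 → 5884 → 2942 → 1471 → 4414 → 2207 → 6622 → 3311 → 9934 → 4967 → 14902 → 7451 → 22354 → 11177 → 33532 → 16766 → 8383 → 25150 → 12575 → 37726 → 18863 → 56590 → 28295 → 84886 → 42443 → 127330 → 63665 → 190996 → 95498 → 47749 → 143248 → 71624 → 35812 → 17906 → 8953 → 26860 → 13430 → 6715 → 20146 → 10073 → 30220 → 15110 → 7555 → 22666 → 11333 → 34000 → 17000 → 8500 → 4250 → 2125 → 6376 → 3188 → 1594 → 797 → 2392 → 1196 → 598 → 299 → 898 → 449 → 1348 → 674 → 337 → 1012 → 506 → 253 → 760 → 380 → 190 → 95 → 286 → 143 → 430 → 215 → 646 → 323 → 970 → 485 → 1456 → 728 → 364 → 182 → 91 → 274 → 137 → 412 → 206 → 103 → 310 → 155 → 466 → 233 → 700 → 350 → 175 → 526 → 263 → 790 → 395 → 1186 → 593 → 1780 → 890 → 445 → 1336 → 668 → 334 → 167 → 502 → 251 → 754 → 377 → 1132 → 566 → 283 → 850 → 425 → 1276 → 638 → 319 → 958 → 479 → 1438 → 719 → 2158 → 1079 → 3238 → 1619 → 4858 → 2429 → 7288 → 3644 → 1822 → 911 → 2734 → 1367 → 4102 → 2051 → 6154 → 3077 → 9232 → 4616 → 2308 → 1154 → 577 → 1732 → 866 → 433 → 1300 → 650 → 325 → 976 → 488 → 244 → 122 → 61 → 184 → 92 → 46 → 23 → 70 → 35 → 106 → 53 → 160 → 80 → 40 → 20 → 10 → 5 → 16 → 8 → 4 → 2 → 1
Total steps = 179

179 steps


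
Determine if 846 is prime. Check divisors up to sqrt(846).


846 / 2 = 423 (exact division)
846 is NOT prime.

No, 846 is not prime


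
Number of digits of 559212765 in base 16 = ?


559212765 in base 16 = 2154E8DD
Number of digits = 8

8 digits (base 16)


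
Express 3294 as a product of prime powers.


3294 / 2 = 1647
1647 / 3 = 549
549 / 3 = 183
183 / 3 = 61
61 / 61 = 1
3294 = 2 × 3^3 × 61


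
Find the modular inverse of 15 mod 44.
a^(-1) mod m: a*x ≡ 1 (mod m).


Use the extended Euclidean algorithm on (44, 15); each row r = 44*s + 15*t:
r=44, s=1, t=0
r=15, s=0, t=1
q=2: r=14, s=1, t=-2   [44*(1) + 15*(-2) = 14]
q=1: r=1, s=-1, t=3   [44*(-1) + 15*(3) = 1]
q=14: r=0, s=15, t=-44   [44*(15) + 15*(-44) = 0]
GCD = 1 with t = 3, so 15*(3) ≡ 1 (mod 44)
Inverse = 3 mod 44 = 3
Check: 15 * 3 = 45 ≡ 1 (mod 44)

15^(-1) ≡ 3 (mod 44)


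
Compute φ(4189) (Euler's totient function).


4189 = 59 × 71
Prime factors: 59, 71
φ(4189) = 4189 × (1-1/59) × (1-1/71)
= 4189 × 58/59 × 70/71 = 4060

φ(4189) = 4060


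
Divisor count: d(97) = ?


97 = 97^1
d(97) = (1+1) = 2

2 divisors


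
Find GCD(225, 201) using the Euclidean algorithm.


225 = 1 * 201 + 24
201 = 8 * 24 + 9
24 = 2 * 9 + 6
9 = 1 * 6 + 3
6 = 2 * 3 + 0
GCD = 3


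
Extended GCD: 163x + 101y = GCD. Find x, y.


Tabular extended Euclidean (each row: r = 163*s + 101*t):
r=163, s=1, t=0
r=101, s=0, t=1
q=1: r=62, s=1, t=-1   [163*(1) + 101*(-1) = 62]
q=1: r=39, s=-1, t=2   [163*(-1) + 101*(2) = 39]
q=1: r=23, s=2, t=-3   [163*(2) + 101*(-3) = 23]
q=1: r=16, s=-3, t=5   [163*(-3) + 101*(5) = 16]
q=1: r=7, s=5, t=-8   [163*(5) + 101*(-8) = 7]
q=2: r=2, s=-13, t=21   [163*(-13) + 101*(21) = 2]
q=3: r=1, s=44, t=-71   [163*(44) + 101*(-71) = 1]
q=2: r=0, s=-101, t=163   [163*(-101) + 101*(163) = 0]
GCD = 1; from the row with r=1: x=44, y=-71
Check: 163*(44) + 101*(-71) = 7172 - 7171 = 1

GCD = 1, x = 44, y = -71


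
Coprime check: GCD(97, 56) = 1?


Euclidean algorithm:
97 = 1 * 56 + 41
56 = 1 * 41 + 15
41 = 2 * 15 + 11
15 = 1 * 11 + 4
11 = 2 * 4 + 3
4 = 1 * 3 + 1
3 = 3 * 1 + 0
GCD(97, 56) = 1

Yes, coprime (GCD = 1)


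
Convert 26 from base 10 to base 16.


26 (base 10) = 26 (decimal)
26 (decimal) = 1A (base 16)


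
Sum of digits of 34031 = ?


3 + 4 + 0 + 3 + 1 = 11


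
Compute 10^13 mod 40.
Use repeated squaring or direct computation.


10^1 mod 40 = 10
10^2 mod 40 = 20
10^3 mod 40 = 0
10^4 mod 40 = 0
10^5 mod 40 = 0
10^6 mod 40 = 0
10^7 mod 40 = 0
10^8 mod 40 = 0
10^9 mod 40 = 0
10^10 mod 40 = 0
10^11 mod 40 = 0
10^12 mod 40 = 0
10^13 mod 40 = 0


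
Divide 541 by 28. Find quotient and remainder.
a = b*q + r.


541 = 28 * 19 + 9
Check: 532 + 9 = 541

q = 19, r = 9


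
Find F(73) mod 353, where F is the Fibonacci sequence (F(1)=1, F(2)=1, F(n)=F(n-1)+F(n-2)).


F(k) mod 353 for k=1..73:
1, 1, 2, 3, 5, 8, 13, 21, 34, 55, 89, 144, 233, 24, 257, 281, 185, 113, 298, 58, 3, 61, 64, 125, 189, 314, 150, 111, 261, 19, 280, 299, 226, 172, 45, 217, 262, 126, 35, 161, 196, 4, 200, 204, 51, 255, 306, 208, 161, 16, 177, 193, 17, 210, 227, 84, 311, 42, 0, 42, 42, 84, 126, 210, 336, 193, 176, 16, 192, 208, 47, 255, 302
F(73) mod 353 = 302


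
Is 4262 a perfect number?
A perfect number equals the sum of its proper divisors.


Proper divisors of 4262: 1, 2, 2131
Sum = 1 + 2 + 2131 = 2134

No, 4262 is not perfect (2134 ≠ 4262)


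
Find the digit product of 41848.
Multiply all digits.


4 × 1 × 8 × 4 × 8 = 1024


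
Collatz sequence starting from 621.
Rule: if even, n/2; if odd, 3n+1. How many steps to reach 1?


621 → 1864 → 932 → 466 → 233 → 700 → 350 → 175 → 526 → 263 → 790 → 395 → 1186 → 593 → 1780 → 890 → 445 → 1336 → 668 → 334 → 167 → 502 → 251 → 754 → 377 → 1132 → 566 → 283 → 850 → 425 → 1276 → 638 → 319 → 958 → 479 → 1438 → 719 → 2158 → 1079 → 3238 → 1619 → 4858 → 2429 → 7288 → 3644 → 1822 → 911 → 2734 → 1367 → 4102 → 2051 → 6154 → 3077 → 9232 → 4616 → 2308 → 1154 → 577 → 1732 → 866 → 433 → 1300 → 650 → 325 → 976 → 488 → 244 → 122 → 61 → 184 → 92 → 46 → 23 → 70 → 35 → 106 → 53 → 160 → 80 → 40 → 20 → 10 → 5 → 16 → 8 → 4 → 2 → 1
Total steps = 87

87 steps


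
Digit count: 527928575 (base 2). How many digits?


527928575 in base 2 = 11111011101111000110011111111
Number of digits = 29

29 digits (base 2)


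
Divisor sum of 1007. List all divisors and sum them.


Divisors of 1007: 1, 19, 53, 1007
Sum = 1 + 19 + 53 + 1007 = 1080

σ(1007) = 1080


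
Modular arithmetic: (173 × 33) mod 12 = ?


173 × 33 = 5709
5709 mod 12 = 9


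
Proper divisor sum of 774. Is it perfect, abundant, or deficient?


Proper divisors: 1, 2, 3, 6, 9, 18, 43, 86, 129, 258, 387
Sum = 1 + 2 + 3 + 6 + 9 + 18 + 43 + 86 + 129 + 258 + 387 = 942
942 > 774 → abundant

s(774) = 942 (abundant)


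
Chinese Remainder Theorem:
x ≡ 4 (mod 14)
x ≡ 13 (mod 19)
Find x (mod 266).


M = 14*19 = 266
M1 = M/14 = 19, M2 = M/19 = 14
M1^(-1) mod 14 = 3, M2^(-1) mod 19 = 15
x = 4*19*3 + 13*14*15 = 2958
2958 mod 266 = 32
Check: 32 mod 14 = 4 ✓, 32 mod 19 = 13 ✓

x ≡ 32 (mod 266)


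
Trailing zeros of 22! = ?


floor(22/5) = 4
Total = 4

4 trailing zeros


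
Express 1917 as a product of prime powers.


1917 / 3 = 639
639 / 3 = 213
213 / 3 = 71
71 / 71 = 1
1917 = 3^3 × 71


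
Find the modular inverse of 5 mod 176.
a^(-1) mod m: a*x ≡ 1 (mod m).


Use the extended Euclidean algorithm on (176, 5); each row r = 176*s + 5*t:
r=176, s=1, t=0
r=5, s=0, t=1
q=35: r=1, s=1, t=-35   [176*(1) + 5*(-35) = 1]
q=5: r=0, s=-5, t=176   [176*(-5) + 5*(176) = 0]
GCD = 1 with t = -35, so 5*(-35) ≡ 1 (mod 176)
Inverse = -35 mod 176 = 141
Check: 5 * 141 = 705 ≡ 1 (mod 176)

5^(-1) ≡ 141 (mod 176)


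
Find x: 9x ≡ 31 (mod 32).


GCD(9, 32) = 1, unique solution
a^(-1) mod 32 = 25
x = 25 * 31 mod 32 = 7

x ≡ 7 (mod 32)


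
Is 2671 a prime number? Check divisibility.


Check divisors up to sqrt(2671) = 51.6817
No divisors found.
2671 is prime.

Yes, 2671 is prime


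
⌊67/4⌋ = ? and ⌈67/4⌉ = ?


67/4 = 16.7500
floor = 16
ceil = 17

floor = 16, ceil = 17


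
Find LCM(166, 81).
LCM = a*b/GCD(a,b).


GCD(166, 81) = 1
LCM = 166*81/1 = 13446/1 = 13446

LCM = 13446


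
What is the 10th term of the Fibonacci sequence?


Sequence: 1, 1, 2, 3, 5, 8, 13, 21, 34, 55
F(10) = 55


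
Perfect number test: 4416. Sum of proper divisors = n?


Proper divisors of 4416: 1, 2, 3, 4, 6, 8, 12, 16, 23, 24, 32, 46, 48, 64, 69, 92, 96, 138, 184, 192, 276, 368, 552, 736, 1104, 1472, 2208
Sum = 1 + 2 + 3 + 4 + 6 + 8 + 12 + 16 + 23 + 24 + 32 + 46 + 48 + 64 + 69 + 92 + 96 + 138 + 184 + 192 + 276 + 368 + 552 + 736 + 1104 + 1472 + 2208 = 7776

No, 4416 is not perfect (7776 ≠ 4416)


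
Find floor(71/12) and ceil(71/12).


71/12 = 5.9167
floor = 5
ceil = 6

floor = 5, ceil = 6


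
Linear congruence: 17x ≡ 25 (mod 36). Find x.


GCD(17, 36) = 1, unique solution
a^(-1) mod 36 = 17
x = 17 * 25 mod 36 = 29

x ≡ 29 (mod 36)


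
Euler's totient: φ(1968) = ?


1968 = 2^4 × 3 × 41
Prime factors: 2, 3, 41
φ(1968) = 1968 × (1-1/2) × (1-1/3) × (1-1/41)
= 1968 × 1/2 × 2/3 × 40/41 = 640

φ(1968) = 640


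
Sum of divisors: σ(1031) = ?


Divisors of 1031: 1, 1031
Sum = 1 + 1031 = 1032

σ(1031) = 1032


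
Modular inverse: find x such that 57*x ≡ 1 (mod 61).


Use the extended Euclidean algorithm on (61, 57); each row r = 61*s + 57*t:
r=61, s=1, t=0
r=57, s=0, t=1
q=1: r=4, s=1, t=-1   [61*(1) + 57*(-1) = 4]
q=14: r=1, s=-14, t=15   [61*(-14) + 57*(15) = 1]
q=4: r=0, s=57, t=-61   [61*(57) + 57*(-61) = 0]
GCD = 1 with t = 15, so 57*(15) ≡ 1 (mod 61)
Inverse = 15 mod 61 = 15
Check: 57 * 15 = 855 ≡ 1 (mod 61)

57^(-1) ≡ 15 (mod 61)


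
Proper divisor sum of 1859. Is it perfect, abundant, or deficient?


Proper divisors: 1, 11, 13, 143, 169
Sum = 1 + 11 + 13 + 143 + 169 = 337
337 < 1859 → deficient

s(1859) = 337 (deficient)


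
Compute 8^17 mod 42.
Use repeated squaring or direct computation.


8^1 mod 42 = 8
8^2 mod 42 = 22
8^3 mod 42 = 8
8^4 mod 42 = 22
8^5 mod 42 = 8
8^6 mod 42 = 22
8^7 mod 42 = 8
8^8 mod 42 = 22
8^9 mod 42 = 8
8^10 mod 42 = 22
8^11 mod 42 = 8
8^12 mod 42 = 22
8^13 mod 42 = 8
8^14 mod 42 = 22
8^15 mod 42 = 8
8^16 mod 42 = 22
8^17 mod 42 = 8


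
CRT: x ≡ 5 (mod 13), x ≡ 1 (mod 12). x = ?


M = 13*12 = 156
M1 = M/13 = 12, M2 = M/12 = 13
M1^(-1) mod 13 = 12, M2^(-1) mod 12 = 1
x = 5*12*12 + 1*13*1 = 733
733 mod 156 = 109
Check: 109 mod 13 = 5 ✓, 109 mod 12 = 1 ✓

x ≡ 109 (mod 156)


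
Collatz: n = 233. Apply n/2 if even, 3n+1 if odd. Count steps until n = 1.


233 → 700 → 350 → 175 → 526 → 263 → 790 → 395 → 1186 → 593 → 1780 → 890 → 445 → 1336 → 668 → 334 → 167 → 502 → 251 → 754 → 377 → 1132 → 566 → 283 → 850 → 425 → 1276 → 638 → 319 → 958 → 479 → 1438 → 719 → 2158 → 1079 → 3238 → 1619 → 4858 → 2429 → 7288 → 3644 → 1822 → 911 → 2734 → 1367 → 4102 → 2051 → 6154 → 3077 → 9232 → 4616 → 2308 → 1154 → 577 → 1732 → 866 → 433 → 1300 → 650 → 325 → 976 → 488 → 244 → 122 → 61 → 184 → 92 → 46 → 23 → 70 → 35 → 106 → 53 → 160 → 80 → 40 → 20 → 10 → 5 → 16 → 8 → 4 → 2 → 1
Total steps = 83

83 steps


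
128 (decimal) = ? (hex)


128 (base 10) = 128 (decimal)
128 (decimal) = 80 (base 16)


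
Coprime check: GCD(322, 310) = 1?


Euclidean algorithm:
322 = 1 * 310 + 12
310 = 25 * 12 + 10
12 = 1 * 10 + 2
10 = 5 * 2 + 0
GCD(322, 310) = 2

No, not coprime (GCD = 2)


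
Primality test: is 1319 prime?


Check divisors up to sqrt(1319) = 36.3180
No divisors found.
1319 is prime.

Yes, 1319 is prime


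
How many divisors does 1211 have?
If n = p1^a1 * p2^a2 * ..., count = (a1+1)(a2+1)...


1211 = 7^1 × 173^1
d(1211) = (1+1) × (1+1) = 4

4 divisors


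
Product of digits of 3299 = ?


3 × 2 × 9 × 9 = 486


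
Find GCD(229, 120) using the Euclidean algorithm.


229 = 1 * 120 + 109
120 = 1 * 109 + 11
109 = 9 * 11 + 10
11 = 1 * 10 + 1
10 = 10 * 1 + 0
GCD = 1


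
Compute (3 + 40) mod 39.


3 + 40 = 43
43 mod 39 = 4


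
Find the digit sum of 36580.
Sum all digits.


3 + 6 + 5 + 8 + 0 = 22


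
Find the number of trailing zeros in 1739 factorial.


floor(1739/5) = 347
floor(1739/25) = 69
floor(1739/125) = 13
floor(1739/625) = 2
Total = 431

431 trailing zeros


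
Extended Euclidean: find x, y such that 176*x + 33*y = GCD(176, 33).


Tabular extended Euclidean (each row: r = 176*s + 33*t):
r=176, s=1, t=0
r=33, s=0, t=1
q=5: r=11, s=1, t=-5   [176*(1) + 33*(-5) = 11]
q=3: r=0, s=-3, t=16   [176*(-3) + 33*(16) = 0]
GCD = 11; from the row with r=11: x=1, y=-5
Check: 176*(1) + 33*(-5) = 176 - 165 = 11

GCD = 11, x = 1, y = -5


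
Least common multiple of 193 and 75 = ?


GCD(193, 75) = 1
LCM = 193*75/1 = 14475/1 = 14475

LCM = 14475


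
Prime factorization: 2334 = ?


2334 / 2 = 1167
1167 / 3 = 389
389 / 389 = 1
2334 = 2 × 3 × 389


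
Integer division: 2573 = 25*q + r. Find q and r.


2573 = 25 * 102 + 23
Check: 2550 + 23 = 2573

q = 102, r = 23


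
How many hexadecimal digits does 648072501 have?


648072501 in base 16 = 26A0CD35
Number of digits = 8

8 digits (base 16)


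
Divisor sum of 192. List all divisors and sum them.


Divisors of 192: 1, 2, 3, 4, 6, 8, 12, 16, 24, 32, 48, 64, 96, 192
Sum = 1 + 2 + 3 + 4 + 6 + 8 + 12 + 16 + 24 + 32 + 48 + 64 + 96 + 192 = 508

σ(192) = 508


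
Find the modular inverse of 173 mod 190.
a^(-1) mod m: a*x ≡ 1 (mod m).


Use the extended Euclidean algorithm on (190, 173); each row r = 190*s + 173*t:
r=190, s=1, t=0
r=173, s=0, t=1
q=1: r=17, s=1, t=-1   [190*(1) + 173*(-1) = 17]
q=10: r=3, s=-10, t=11   [190*(-10) + 173*(11) = 3]
q=5: r=2, s=51, t=-56   [190*(51) + 173*(-56) = 2]
q=1: r=1, s=-61, t=67   [190*(-61) + 173*(67) = 1]
q=2: r=0, s=173, t=-190   [190*(173) + 173*(-190) = 0]
GCD = 1 with t = 67, so 173*(67) ≡ 1 (mod 190)
Inverse = 67 mod 190 = 67
Check: 173 * 67 = 11591 ≡ 1 (mod 190)

173^(-1) ≡ 67 (mod 190)


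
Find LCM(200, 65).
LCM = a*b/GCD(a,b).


GCD(200, 65) = 5
LCM = 200*65/5 = 13000/5 = 2600

LCM = 2600


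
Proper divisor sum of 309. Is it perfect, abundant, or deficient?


Proper divisors: 1, 3, 103
Sum = 1 + 3 + 103 = 107
107 < 309 → deficient

s(309) = 107 (deficient)


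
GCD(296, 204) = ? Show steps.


296 = 1 * 204 + 92
204 = 2 * 92 + 20
92 = 4 * 20 + 12
20 = 1 * 12 + 8
12 = 1 * 8 + 4
8 = 2 * 4 + 0
GCD = 4


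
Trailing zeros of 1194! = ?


floor(1194/5) = 238
floor(1194/25) = 47
floor(1194/125) = 9
floor(1194/625) = 1
Total = 295

295 trailing zeros


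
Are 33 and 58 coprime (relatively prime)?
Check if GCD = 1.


Euclidean algorithm:
58 = 1 * 33 + 25
33 = 1 * 25 + 8
25 = 3 * 8 + 1
8 = 8 * 1 + 0
GCD(33, 58) = 1

Yes, coprime (GCD = 1)


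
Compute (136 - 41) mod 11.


136 - 41 = 95
95 mod 11 = 7


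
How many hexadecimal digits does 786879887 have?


786879887 in base 16 = 2EE6D58F
Number of digits = 8

8 digits (base 16)


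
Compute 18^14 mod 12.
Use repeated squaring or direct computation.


18^1 mod 12 = 6
18^2 mod 12 = 0
18^3 mod 12 = 0
18^4 mod 12 = 0
18^5 mod 12 = 0
18^6 mod 12 = 0
18^7 mod 12 = 0
18^8 mod 12 = 0
18^9 mod 12 = 0
18^10 mod 12 = 0
18^11 mod 12 = 0
18^12 mod 12 = 0
18^13 mod 12 = 0
18^14 mod 12 = 0


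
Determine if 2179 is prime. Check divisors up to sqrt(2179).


Check divisors up to sqrt(2179) = 46.6798
No divisors found.
2179 is prime.

Yes, 2179 is prime


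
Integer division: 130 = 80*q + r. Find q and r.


130 = 80 * 1 + 50
Check: 80 + 50 = 130

q = 1, r = 50


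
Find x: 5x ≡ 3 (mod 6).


GCD(5, 6) = 1, unique solution
a^(-1) mod 6 = 5
x = 5 * 3 mod 6 = 3

x ≡ 3 (mod 6)


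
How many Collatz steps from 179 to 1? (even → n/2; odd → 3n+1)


179 → 538 → 269 → 808 → 404 → 202 → 101 → 304 → 152 → 76 → 38 → 19 → 58 → 29 → 88 → 44 → 22 → 11 → 34 → 17 → 52 → 26 → 13 → 40 → 20 → 10 → 5 → 16 → 8 → 4 → 2 → 1
Total steps = 31

31 steps


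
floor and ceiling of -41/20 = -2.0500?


-41/20 = -2.0500
floor = -3
ceil = -2

floor = -3, ceil = -2


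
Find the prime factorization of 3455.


3455 / 5 = 691
691 / 691 = 1
3455 = 5 × 691


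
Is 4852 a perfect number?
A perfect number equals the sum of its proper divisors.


Proper divisors of 4852: 1, 2, 4, 1213, 2426
Sum = 1 + 2 + 4 + 1213 + 2426 = 3646

No, 4852 is not perfect (3646 ≠ 4852)


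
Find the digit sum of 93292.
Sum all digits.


9 + 3 + 2 + 9 + 2 = 25


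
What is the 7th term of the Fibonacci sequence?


Sequence: 1, 1, 2, 3, 5, 8, 13
F(7) = 13


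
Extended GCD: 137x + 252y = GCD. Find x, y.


Tabular extended Euclidean (each row: r = 137*s + 252*t):
r=137, s=1, t=0
r=252, s=0, t=1
q=0: r=137, s=1, t=0   [137*(1) + 252*(0) = 137]
q=1: r=115, s=-1, t=1   [137*(-1) + 252*(1) = 115]
q=1: r=22, s=2, t=-1   [137*(2) + 252*(-1) = 22]
q=5: r=5, s=-11, t=6   [137*(-11) + 252*(6) = 5]
q=4: r=2, s=46, t=-25   [137*(46) + 252*(-25) = 2]
q=2: r=1, s=-103, t=56   [137*(-103) + 252*(56) = 1]
q=2: r=0, s=252, t=-137   [137*(252) + 252*(-137) = 0]
GCD = 1; from the row with r=1: x=-103, y=56
Check: 137*(-103) + 252*(56) = -14111 + 14112 = 1

GCD = 1, x = -103, y = 56


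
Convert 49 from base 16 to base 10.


49 (base 16) = 73 (decimal)
73 (decimal) = 73 (base 10)


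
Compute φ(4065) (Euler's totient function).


4065 = 3 × 5 × 271
Prime factors: 3, 5, 271
φ(4065) = 4065 × (1-1/3) × (1-1/5) × (1-1/271)
= 4065 × 2/3 × 4/5 × 270/271 = 2160

φ(4065) = 2160


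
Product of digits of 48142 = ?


4 × 8 × 1 × 4 × 2 = 256


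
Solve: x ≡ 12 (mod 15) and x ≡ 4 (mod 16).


M = 15*16 = 240
M1 = M/15 = 16, M2 = M/16 = 15
M1^(-1) mod 15 = 1, M2^(-1) mod 16 = 15
x = 12*16*1 + 4*15*15 = 1092
1092 mod 240 = 132
Check: 132 mod 15 = 12 ✓, 132 mod 16 = 4 ✓

x ≡ 132 (mod 240)


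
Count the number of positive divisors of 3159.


3159 = 3^5 × 13^1
d(3159) = (5+1) × (1+1) = 12

12 divisors


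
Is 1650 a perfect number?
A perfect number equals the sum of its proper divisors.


Proper divisors of 1650: 1, 2, 3, 5, 6, 10, 11, 15, 22, 25, 30, 33, 50, 55, 66, 75, 110, 150, 165, 275, 330, 550, 825
Sum = 1 + 2 + 3 + 5 + 6 + 10 + 11 + 15 + 22 + 25 + 30 + 33 + 50 + 55 + 66 + 75 + 110 + 150 + 165 + 275 + 330 + 550 + 825 = 2814

No, 1650 is not perfect (2814 ≠ 1650)


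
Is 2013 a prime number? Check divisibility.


2013 / 3 = 671 (exact division)
2013 is NOT prime.

No, 2013 is not prime


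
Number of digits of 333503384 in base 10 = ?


333503384 has 9 digits in base 10
floor(log10(333503384)) + 1 = floor(8.5231) + 1 = 9

9 digits (base 10)


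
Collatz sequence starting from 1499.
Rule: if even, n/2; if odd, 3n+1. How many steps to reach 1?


1499 → 4498 → 2249 → 6748 → 3374 → 1687 → 5062 → 2531 → 7594 → 3797 → 11392 → 5696 → 2848 → 1424 → 712 → 356 → 178 → 89 → 268 → 134 → 67 → 202 → 101 → 304 → 152 → 76 → 38 → 19 → 58 → 29 → 88 → 44 → 22 → 11 → 34 → 17 → 52 → 26 → 13 → 40 → 20 → 10 → 5 → 16 → 8 → 4 → 2 → 1
Total steps = 47

47 steps


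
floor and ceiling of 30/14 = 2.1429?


30/14 = 2.1429
floor = 2
ceil = 3

floor = 2, ceil = 3


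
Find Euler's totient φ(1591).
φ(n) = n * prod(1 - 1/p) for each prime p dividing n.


1591 = 37 × 43
Prime factors: 37, 43
φ(1591) = 1591 × (1-1/37) × (1-1/43)
= 1591 × 36/37 × 42/43 = 1512

φ(1591) = 1512


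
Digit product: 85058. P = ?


8 × 5 × 0 × 5 × 8 = 0


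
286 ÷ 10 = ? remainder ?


286 = 10 * 28 + 6
Check: 280 + 6 = 286

q = 28, r = 6


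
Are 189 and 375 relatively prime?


Euclidean algorithm:
375 = 1 * 189 + 186
189 = 1 * 186 + 3
186 = 62 * 3 + 0
GCD(189, 375) = 3

No, not coprime (GCD = 3)


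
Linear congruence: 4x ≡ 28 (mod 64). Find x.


GCD(4, 64) = 4 divides 28
Divide: 1x ≡ 7 (mod 16)
x ≡ 7 (mod 16)


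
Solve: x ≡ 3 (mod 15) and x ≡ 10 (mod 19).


M = 15*19 = 285
M1 = M/15 = 19, M2 = M/19 = 15
M1^(-1) mod 15 = 4, M2^(-1) mod 19 = 14
x = 3*19*4 + 10*15*14 = 2328
2328 mod 285 = 48
Check: 48 mod 15 = 3 ✓, 48 mod 19 = 10 ✓

x ≡ 48 (mod 285)


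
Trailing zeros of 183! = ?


floor(183/5) = 36
floor(183/25) = 7
floor(183/125) = 1
Total = 44

44 trailing zeros


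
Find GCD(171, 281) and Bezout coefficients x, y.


Tabular extended Euclidean (each row: r = 171*s + 281*t):
r=171, s=1, t=0
r=281, s=0, t=1
q=0: r=171, s=1, t=0   [171*(1) + 281*(0) = 171]
q=1: r=110, s=-1, t=1   [171*(-1) + 281*(1) = 110]
q=1: r=61, s=2, t=-1   [171*(2) + 281*(-1) = 61]
q=1: r=49, s=-3, t=2   [171*(-3) + 281*(2) = 49]
q=1: r=12, s=5, t=-3   [171*(5) + 281*(-3) = 12]
q=4: r=1, s=-23, t=14   [171*(-23) + 281*(14) = 1]
q=12: r=0, s=281, t=-171   [171*(281) + 281*(-171) = 0]
GCD = 1; from the row with r=1: x=-23, y=14
Check: 171*(-23) + 281*(14) = -3933 + 3934 = 1

GCD = 1, x = -23, y = 14


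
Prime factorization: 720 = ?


720 / 2 = 360
360 / 2 = 180
180 / 2 = 90
90 / 2 = 45
45 / 3 = 15
15 / 3 = 5
5 / 5 = 1
720 = 2^4 × 3^2 × 5


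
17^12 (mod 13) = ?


17^1 mod 13 = 4
17^2 mod 13 = 3
17^3 mod 13 = 12
17^4 mod 13 = 9
17^5 mod 13 = 10
17^6 mod 13 = 1
17^7 mod 13 = 4
17^8 mod 13 = 3
17^9 mod 13 = 12
17^10 mod 13 = 9
17^11 mod 13 = 10
17^12 mod 13 = 1


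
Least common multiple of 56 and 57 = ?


GCD(56, 57) = 1
LCM = 56*57/1 = 3192/1 = 3192

LCM = 3192


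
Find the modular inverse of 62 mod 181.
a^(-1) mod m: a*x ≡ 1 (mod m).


Use the extended Euclidean algorithm on (181, 62); each row r = 181*s + 62*t:
r=181, s=1, t=0
r=62, s=0, t=1
q=2: r=57, s=1, t=-2   [181*(1) + 62*(-2) = 57]
q=1: r=5, s=-1, t=3   [181*(-1) + 62*(3) = 5]
q=11: r=2, s=12, t=-35   [181*(12) + 62*(-35) = 2]
q=2: r=1, s=-25, t=73   [181*(-25) + 62*(73) = 1]
q=2: r=0, s=62, t=-181   [181*(62) + 62*(-181) = 0]
GCD = 1 with t = 73, so 62*(73) ≡ 1 (mod 181)
Inverse = 73 mod 181 = 73
Check: 62 * 73 = 4526 ≡ 1 (mod 181)

62^(-1) ≡ 73 (mod 181)


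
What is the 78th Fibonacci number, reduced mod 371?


F(k) mod 371 for k=1..78:
1, 1, 2, 3, 5, 8, 13, 21, 34, 55, 89, 144, 233, 6, 239, 245, 113, 358, 100, 87, 187, 274, 90, 364, 83, 76, 159, 235, 23, 258, 281, 168, 78, 246, 324, 199, 152, 351, 132, 112, 244, 356, 229, 214, 72, 286, 358, 273, 260, 162, 51, 213, 264, 106, 370, 105, 104, 209, 313, 151, 93, 244, 337, 210, 176, 15, 191, 206, 26, 232, 258, 119, 6, 125, 131, 256, 16, 272
F(78) mod 371 = 272


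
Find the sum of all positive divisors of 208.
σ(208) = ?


Divisors of 208: 1, 2, 4, 8, 13, 16, 26, 52, 104, 208
Sum = 1 + 2 + 4 + 8 + 13 + 16 + 26 + 52 + 104 + 208 = 434

σ(208) = 434


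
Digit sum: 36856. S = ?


3 + 6 + 8 + 5 + 6 = 28


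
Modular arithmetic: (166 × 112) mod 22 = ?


166 × 112 = 18592
18592 mod 22 = 2


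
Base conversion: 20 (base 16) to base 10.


20 (base 16) = 32 (decimal)
32 (decimal) = 32 (base 10)


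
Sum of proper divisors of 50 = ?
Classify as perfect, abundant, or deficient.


Proper divisors: 1, 2, 5, 10, 25
Sum = 1 + 2 + 5 + 10 + 25 = 43
43 < 50 → deficient

s(50) = 43 (deficient)


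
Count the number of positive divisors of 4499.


4499 = 11^1 × 409^1
d(4499) = (1+1) × (1+1) = 4

4 divisors


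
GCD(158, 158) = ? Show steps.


158 = 1 * 158 + 0
GCD = 158


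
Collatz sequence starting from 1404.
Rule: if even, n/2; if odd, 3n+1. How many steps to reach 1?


1404 → 702 → 351 → 1054 → 527 → 1582 → 791 → 2374 → 1187 → 3562 → 1781 → 5344 → 2672 → 1336 → 668 → 334 → 167 → 502 → 251 → 754 → 377 → 1132 → 566 → 283 → 850 → 425 → 1276 → 638 → 319 → 958 → 479 → 1438 → 719 → 2158 → 1079 → 3238 → 1619 → 4858 → 2429 → 7288 → 3644 → 1822 → 911 → 2734 → 1367 → 4102 → 2051 → 6154 → 3077 → 9232 → 4616 → 2308 → 1154 → 577 → 1732 → 866 → 433 → 1300 → 650 → 325 → 976 → 488 → 244 → 122 → 61 → 184 → 92 → 46 → 23 → 70 → 35 → 106 → 53 → 160 → 80 → 40 → 20 → 10 → 5 → 16 → 8 → 4 → 2 → 1
Total steps = 83

83 steps


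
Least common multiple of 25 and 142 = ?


GCD(25, 142) = 1
LCM = 25*142/1 = 3550/1 = 3550

LCM = 3550


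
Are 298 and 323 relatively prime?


Euclidean algorithm:
323 = 1 * 298 + 25
298 = 11 * 25 + 23
25 = 1 * 23 + 2
23 = 11 * 2 + 1
2 = 2 * 1 + 0
GCD(298, 323) = 1

Yes, coprime (GCD = 1)


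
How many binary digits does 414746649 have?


414746649 in base 2 = 11000101110001000100000011001
Number of digits = 29

29 digits (base 2)


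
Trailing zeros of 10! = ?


floor(10/5) = 2
Total = 2

2 trailing zeros


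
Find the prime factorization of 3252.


3252 / 2 = 1626
1626 / 2 = 813
813 / 3 = 271
271 / 271 = 1
3252 = 2^2 × 3 × 271


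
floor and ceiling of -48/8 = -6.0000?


-48/8 = -6.0000
floor = -6
ceil = -6

floor = -6, ceil = -6


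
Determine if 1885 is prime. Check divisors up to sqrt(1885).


1885 / 5 = 377 (exact division)
1885 is NOT prime.

No, 1885 is not prime


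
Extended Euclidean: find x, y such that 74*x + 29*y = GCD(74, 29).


Tabular extended Euclidean (each row: r = 74*s + 29*t):
r=74, s=1, t=0
r=29, s=0, t=1
q=2: r=16, s=1, t=-2   [74*(1) + 29*(-2) = 16]
q=1: r=13, s=-1, t=3   [74*(-1) + 29*(3) = 13]
q=1: r=3, s=2, t=-5   [74*(2) + 29*(-5) = 3]
q=4: r=1, s=-9, t=23   [74*(-9) + 29*(23) = 1]
q=3: r=0, s=29, t=-74   [74*(29) + 29*(-74) = 0]
GCD = 1; from the row with r=1: x=-9, y=23
Check: 74*(-9) + 29*(23) = -666 + 667 = 1

GCD = 1, x = -9, y = 23


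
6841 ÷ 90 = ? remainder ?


6841 = 90 * 76 + 1
Check: 6840 + 1 = 6841

q = 76, r = 1


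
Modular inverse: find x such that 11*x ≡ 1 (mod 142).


Use the extended Euclidean algorithm on (142, 11); each row r = 142*s + 11*t:
r=142, s=1, t=0
r=11, s=0, t=1
q=12: r=10, s=1, t=-12   [142*(1) + 11*(-12) = 10]
q=1: r=1, s=-1, t=13   [142*(-1) + 11*(13) = 1]
q=10: r=0, s=11, t=-142   [142*(11) + 11*(-142) = 0]
GCD = 1 with t = 13, so 11*(13) ≡ 1 (mod 142)
Inverse = 13 mod 142 = 13
Check: 11 * 13 = 143 ≡ 1 (mod 142)

11^(-1) ≡ 13 (mod 142)


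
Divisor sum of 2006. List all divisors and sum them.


Divisors of 2006: 1, 2, 17, 34, 59, 118, 1003, 2006
Sum = 1 + 2 + 17 + 34 + 59 + 118 + 1003 + 2006 = 3240

σ(2006) = 3240


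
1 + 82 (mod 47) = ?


1 + 82 = 83
83 mod 47 = 36


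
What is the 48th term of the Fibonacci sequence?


Sequence: 1, 1, 2, 3, 5, 8, 13, 21, 34, 55, 89, 144, 233, 377, 610, 987, 1597, 2584, 4181, 6765, 10946, 17711, 28657, 46368, 75025, 121393, 196418, 317811, 514229, 832040, 1346269, 2178309, 3524578, 5702887, 9227465, 14930352, 24157817, 39088169, 63245986, 102334155, 165580141, 267914296, 433494437, 701408733, 1134903170, 1836311903, 2971215073, 4807526976
F(48) = 4807526976


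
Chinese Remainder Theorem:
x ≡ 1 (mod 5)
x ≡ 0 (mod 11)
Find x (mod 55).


M = 5*11 = 55
M1 = M/5 = 11, M2 = M/11 = 5
M1^(-1) mod 5 = 1, M2^(-1) mod 11 = 9
x = 1*11*1 + 0*5*9 = 11
11 mod 55 = 11
Check: 11 mod 5 = 1 ✓, 11 mod 11 = 0 ✓

x ≡ 11 (mod 55)


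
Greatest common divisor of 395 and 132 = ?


395 = 2 * 132 + 131
132 = 1 * 131 + 1
131 = 131 * 1 + 0
GCD = 1


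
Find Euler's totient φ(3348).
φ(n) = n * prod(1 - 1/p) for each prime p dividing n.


3348 = 2^2 × 3^3 × 31
Prime factors: 2, 3, 31
φ(3348) = 3348 × (1-1/2) × (1-1/3) × (1-1/31)
= 3348 × 1/2 × 2/3 × 30/31 = 1080

φ(3348) = 1080


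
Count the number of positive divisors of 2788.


2788 = 2^2 × 17^1 × 41^1
d(2788) = (2+1) × (1+1) × (1+1) = 12

12 divisors


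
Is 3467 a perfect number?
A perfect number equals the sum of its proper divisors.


Proper divisors of 3467: 1
Sum = 1 = 1

No, 3467 is not perfect (1 ≠ 3467)


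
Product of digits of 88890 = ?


8 × 8 × 8 × 9 × 0 = 0


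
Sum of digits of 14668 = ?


1 + 4 + 6 + 6 + 8 = 25


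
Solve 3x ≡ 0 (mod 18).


GCD(3, 18) = 3 divides 0
Divide: 1x ≡ 0 (mod 6)
x ≡ 0 (mod 6)


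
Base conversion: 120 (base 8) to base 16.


120 (base 8) = 80 (decimal)
80 (decimal) = 50 (base 16)


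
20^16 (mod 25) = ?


20^1 mod 25 = 20
20^2 mod 25 = 0
20^3 mod 25 = 0
20^4 mod 25 = 0
20^5 mod 25 = 0
20^6 mod 25 = 0
20^7 mod 25 = 0
20^8 mod 25 = 0
20^9 mod 25 = 0
20^10 mod 25 = 0
20^11 mod 25 = 0
20^12 mod 25 = 0
20^13 mod 25 = 0
20^14 mod 25 = 0
20^15 mod 25 = 0
20^16 mod 25 = 0


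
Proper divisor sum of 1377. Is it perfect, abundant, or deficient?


Proper divisors: 1, 3, 9, 17, 27, 51, 81, 153, 459
Sum = 1 + 3 + 9 + 17 + 27 + 51 + 81 + 153 + 459 = 801
801 < 1377 → deficient

s(1377) = 801 (deficient)


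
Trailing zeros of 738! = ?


floor(738/5) = 147
floor(738/25) = 29
floor(738/125) = 5
floor(738/625) = 1
Total = 182

182 trailing zeros


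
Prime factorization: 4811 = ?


4811 / 17 = 283
283 / 283 = 1
4811 = 17 × 283


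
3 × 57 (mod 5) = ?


3 × 57 = 171
171 mod 5 = 1


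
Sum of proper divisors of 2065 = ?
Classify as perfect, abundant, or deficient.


Proper divisors: 1, 5, 7, 35, 59, 295, 413
Sum = 1 + 5 + 7 + 35 + 59 + 295 + 413 = 815
815 < 2065 → deficient

s(2065) = 815 (deficient)


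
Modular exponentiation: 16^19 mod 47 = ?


16^1 mod 47 = 16
16^2 mod 47 = 21
16^3 mod 47 = 7
16^4 mod 47 = 18
16^5 mod 47 = 6
16^6 mod 47 = 2
16^7 mod 47 = 32
16^8 mod 47 = 42
16^9 mod 47 = 14
16^10 mod 47 = 36
16^11 mod 47 = 12
16^12 mod 47 = 4
16^13 mod 47 = 17
16^14 mod 47 = 37
16^15 mod 47 = 28
16^16 mod 47 = 25
16^17 mod 47 = 24
16^18 mod 47 = 8
16^19 mod 47 = 34


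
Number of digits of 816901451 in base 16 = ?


816901451 in base 16 = 30B0ED4B
Number of digits = 8

8 digits (base 16)


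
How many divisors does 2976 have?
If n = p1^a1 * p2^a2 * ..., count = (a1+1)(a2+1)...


2976 = 2^5 × 3^1 × 31^1
d(2976) = (5+1) × (1+1) × (1+1) = 24

24 divisors


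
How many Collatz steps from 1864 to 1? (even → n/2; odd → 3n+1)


1864 → 932 → 466 → 233 → 700 → 350 → 175 → 526 → 263 → 790 → 395 → 1186 → 593 → 1780 → 890 → 445 → 1336 → 668 → 334 → 167 → 502 → 251 → 754 → 377 → 1132 → 566 → 283 → 850 → 425 → 1276 → 638 → 319 → 958 → 479 → 1438 → 719 → 2158 → 1079 → 3238 → 1619 → 4858 → 2429 → 7288 → 3644 → 1822 → 911 → 2734 → 1367 → 4102 → 2051 → 6154 → 3077 → 9232 → 4616 → 2308 → 1154 → 577 → 1732 → 866 → 433 → 1300 → 650 → 325 → 976 → 488 → 244 → 122 → 61 → 184 → 92 → 46 → 23 → 70 → 35 → 106 → 53 → 160 → 80 → 40 → 20 → 10 → 5 → 16 → 8 → 4 → 2 → 1
Total steps = 86

86 steps


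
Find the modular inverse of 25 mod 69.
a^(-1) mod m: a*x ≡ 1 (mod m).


Use the extended Euclidean algorithm on (69, 25); each row r = 69*s + 25*t:
r=69, s=1, t=0
r=25, s=0, t=1
q=2: r=19, s=1, t=-2   [69*(1) + 25*(-2) = 19]
q=1: r=6, s=-1, t=3   [69*(-1) + 25*(3) = 6]
q=3: r=1, s=4, t=-11   [69*(4) + 25*(-11) = 1]
q=6: r=0, s=-25, t=69   [69*(-25) + 25*(69) = 0]
GCD = 1 with t = -11, so 25*(-11) ≡ 1 (mod 69)
Inverse = -11 mod 69 = 58
Check: 25 * 58 = 1450 ≡ 1 (mod 69)

25^(-1) ≡ 58 (mod 69)


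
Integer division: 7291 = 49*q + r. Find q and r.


7291 = 49 * 148 + 39
Check: 7252 + 39 = 7291

q = 148, r = 39


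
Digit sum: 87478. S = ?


8 + 7 + 4 + 7 + 8 = 34


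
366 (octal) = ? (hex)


366 (base 8) = 246 (decimal)
246 (decimal) = F6 (base 16)


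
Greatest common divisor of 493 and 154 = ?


493 = 3 * 154 + 31
154 = 4 * 31 + 30
31 = 1 * 30 + 1
30 = 30 * 1 + 0
GCD = 1


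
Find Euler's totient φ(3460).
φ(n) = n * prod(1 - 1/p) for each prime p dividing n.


3460 = 2^2 × 5 × 173
Prime factors: 2, 5, 173
φ(3460) = 3460 × (1-1/2) × (1-1/5) × (1-1/173)
= 3460 × 1/2 × 4/5 × 172/173 = 1376

φ(3460) = 1376


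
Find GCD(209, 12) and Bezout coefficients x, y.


Tabular extended Euclidean (each row: r = 209*s + 12*t):
r=209, s=1, t=0
r=12, s=0, t=1
q=17: r=5, s=1, t=-17   [209*(1) + 12*(-17) = 5]
q=2: r=2, s=-2, t=35   [209*(-2) + 12*(35) = 2]
q=2: r=1, s=5, t=-87   [209*(5) + 12*(-87) = 1]
q=2: r=0, s=-12, t=209   [209*(-12) + 12*(209) = 0]
GCD = 1; from the row with r=1: x=5, y=-87
Check: 209*(5) + 12*(-87) = 1045 - 1044 = 1

GCD = 1, x = 5, y = -87


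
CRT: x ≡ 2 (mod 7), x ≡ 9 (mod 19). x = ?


M = 7*19 = 133
M1 = M/7 = 19, M2 = M/19 = 7
M1^(-1) mod 7 = 3, M2^(-1) mod 19 = 11
x = 2*19*3 + 9*7*11 = 807
807 mod 133 = 9
Check: 9 mod 7 = 2 ✓, 9 mod 19 = 9 ✓

x ≡ 9 (mod 133)


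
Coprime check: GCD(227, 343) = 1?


Euclidean algorithm:
343 = 1 * 227 + 116
227 = 1 * 116 + 111
116 = 1 * 111 + 5
111 = 22 * 5 + 1
5 = 5 * 1 + 0
GCD(227, 343) = 1

Yes, coprime (GCD = 1)


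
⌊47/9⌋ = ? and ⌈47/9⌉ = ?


47/9 = 5.2222
floor = 5
ceil = 6

floor = 5, ceil = 6


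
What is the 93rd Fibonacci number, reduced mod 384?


F(k) mod 384 for k=1..93:
1, 1, 2, 3, 5, 8, 13, 21, 34, 55, 89, 144, 233, 377, 226, 219, 61, 280, 341, 237, 194, 47, 241, 288, 145, 49, 194, 243, 53, 296, 349, 261, 226, 103, 329, 48, 377, 41, 34, 75, 109, 184, 293, 93, 2, 95, 97, 192, 289, 97, 2, 99, 101, 200, 301, 117, 34, 151, 185, 336, 137, 89, 226, 315, 157, 88, 245, 333, 194, 143, 337, 96, 49, 145, 194, 339, 149, 104, 253, 357, 226, 199, 41, 240, 281, 137, 34, 171, 205, 376, 197, 189, 2
F(93) mod 384 = 2


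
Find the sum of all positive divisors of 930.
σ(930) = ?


Divisors of 930: 1, 2, 3, 5, 6, 10, 15, 30, 31, 62, 93, 155, 186, 310, 465, 930
Sum = 1 + 2 + 3 + 5 + 6 + 10 + 15 + 30 + 31 + 62 + 93 + 155 + 186 + 310 + 465 + 930 = 2304

σ(930) = 2304


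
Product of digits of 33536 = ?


3 × 3 × 5 × 3 × 6 = 810


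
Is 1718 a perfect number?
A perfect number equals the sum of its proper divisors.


Proper divisors of 1718: 1, 2, 859
Sum = 1 + 2 + 859 = 862

No, 1718 is not perfect (862 ≠ 1718)
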